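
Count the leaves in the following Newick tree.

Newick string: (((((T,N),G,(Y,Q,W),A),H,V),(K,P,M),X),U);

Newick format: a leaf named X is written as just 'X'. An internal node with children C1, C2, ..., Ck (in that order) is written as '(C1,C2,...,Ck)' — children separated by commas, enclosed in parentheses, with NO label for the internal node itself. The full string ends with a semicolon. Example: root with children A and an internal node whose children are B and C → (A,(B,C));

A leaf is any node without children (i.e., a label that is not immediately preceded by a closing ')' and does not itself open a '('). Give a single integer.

Answer: 14

Derivation:
Newick: (((((T,N),G,(Y,Q,W),A),H,V),(K,P,M),X),U);
Scan left-to-right; a leaf is any maximal label run not followed by '(':
  pos 5: leaf 'T' → count = 1
  pos 7: leaf 'N' → count = 2
  pos 10: leaf 'G' → count = 3
  pos 13: leaf 'Y' → count = 4
  pos 15: leaf 'Q' → count = 5
  pos 17: leaf 'W' → count = 6
  pos 20: leaf 'A' → count = 7
  pos 23: leaf 'H' → count = 8
  pos 25: leaf 'V' → count = 9
  pos 29: leaf 'K' → count = 10
  pos 31: leaf 'P' → count = 11
  pos 33: leaf 'M' → count = 12
  pos 36: leaf 'X' → count = 13
  pos 39: leaf 'U' → count = 14
Total leaves: 14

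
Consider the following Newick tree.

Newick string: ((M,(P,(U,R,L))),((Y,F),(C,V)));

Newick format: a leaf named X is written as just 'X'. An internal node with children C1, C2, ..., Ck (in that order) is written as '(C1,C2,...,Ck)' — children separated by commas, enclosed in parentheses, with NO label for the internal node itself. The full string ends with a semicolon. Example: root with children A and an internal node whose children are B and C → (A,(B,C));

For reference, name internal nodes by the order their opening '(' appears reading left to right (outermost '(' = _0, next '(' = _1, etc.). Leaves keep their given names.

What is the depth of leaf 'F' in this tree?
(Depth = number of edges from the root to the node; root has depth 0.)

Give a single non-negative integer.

Answer: 3

Derivation:
Newick: ((M,(P,(U,R,L))),((Y,F),(C,V)));
Naming internals by '(' encounter order: outermost '(' = _0, next = _1, ...
Query node: F
Path from root: _0 -> _4 -> _5 -> F
Depth of F: 3 (number of edges from root)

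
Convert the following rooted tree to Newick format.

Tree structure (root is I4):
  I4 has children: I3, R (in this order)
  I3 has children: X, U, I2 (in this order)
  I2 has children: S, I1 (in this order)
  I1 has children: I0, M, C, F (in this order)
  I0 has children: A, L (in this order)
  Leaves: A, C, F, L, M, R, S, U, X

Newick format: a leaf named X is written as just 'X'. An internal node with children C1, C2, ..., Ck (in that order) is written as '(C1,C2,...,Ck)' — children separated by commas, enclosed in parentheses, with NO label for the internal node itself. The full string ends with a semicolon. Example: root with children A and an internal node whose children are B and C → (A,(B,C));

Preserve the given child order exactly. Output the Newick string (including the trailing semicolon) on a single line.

internal I4 with children ['I3', 'R']
  internal I3 with children ['X', 'U', 'I2']
    leaf 'X' → 'X'
    leaf 'U' → 'U'
    internal I2 with children ['S', 'I1']
      leaf 'S' → 'S'
      internal I1 with children ['I0', 'M', 'C', 'F']
        internal I0 with children ['A', 'L']
          leaf 'A' → 'A'
          leaf 'L' → 'L'
        → '(A,L)'
        leaf 'M' → 'M'
        leaf 'C' → 'C'
        leaf 'F' → 'F'
      → '((A,L),M,C,F)'
    → '(S,((A,L),M,C,F))'
  → '(X,U,(S,((A,L),M,C,F)))'
  leaf 'R' → 'R'
→ '((X,U,(S,((A,L),M,C,F))),R)'
Final: ((X,U,(S,((A,L),M,C,F))),R);

Answer: ((X,U,(S,((A,L),M,C,F))),R);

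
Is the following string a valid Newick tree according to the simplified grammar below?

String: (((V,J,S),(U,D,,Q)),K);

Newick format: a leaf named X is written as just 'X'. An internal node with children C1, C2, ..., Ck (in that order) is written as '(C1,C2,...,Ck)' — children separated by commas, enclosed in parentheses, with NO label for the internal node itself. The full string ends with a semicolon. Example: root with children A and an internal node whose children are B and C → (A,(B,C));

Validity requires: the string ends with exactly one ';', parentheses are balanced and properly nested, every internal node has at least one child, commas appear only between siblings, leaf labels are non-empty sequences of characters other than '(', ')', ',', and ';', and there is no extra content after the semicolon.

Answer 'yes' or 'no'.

Answer: no

Derivation:
Input: (((V,J,S),(U,D,,Q)),K);
Paren balance: 4 '(' vs 4 ')' OK
Ends with single ';': True
Full parse: FAILS (empty leaf label at pos 15)
Valid: False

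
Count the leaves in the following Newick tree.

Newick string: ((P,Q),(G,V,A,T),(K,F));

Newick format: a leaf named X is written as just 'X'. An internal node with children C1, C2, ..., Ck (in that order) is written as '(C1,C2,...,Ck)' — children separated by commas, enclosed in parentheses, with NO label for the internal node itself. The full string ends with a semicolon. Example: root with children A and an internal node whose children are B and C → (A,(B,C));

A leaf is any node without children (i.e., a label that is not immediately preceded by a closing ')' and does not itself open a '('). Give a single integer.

Newick: ((P,Q),(G,V,A,T),(K,F));
Scan left-to-right; a leaf is any maximal label run not followed by '(':
  pos 2: leaf 'P' → count = 1
  pos 4: leaf 'Q' → count = 2
  pos 8: leaf 'G' → count = 3
  pos 10: leaf 'V' → count = 4
  pos 12: leaf 'A' → count = 5
  pos 14: leaf 'T' → count = 6
  pos 18: leaf 'K' → count = 7
  pos 20: leaf 'F' → count = 8
Total leaves: 8

Answer: 8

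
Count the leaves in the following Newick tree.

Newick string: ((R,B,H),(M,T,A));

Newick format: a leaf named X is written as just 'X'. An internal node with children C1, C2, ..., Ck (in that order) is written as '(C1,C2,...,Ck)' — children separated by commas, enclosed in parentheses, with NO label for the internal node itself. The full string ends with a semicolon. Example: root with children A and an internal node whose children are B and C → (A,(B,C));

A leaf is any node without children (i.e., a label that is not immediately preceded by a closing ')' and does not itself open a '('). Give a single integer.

Answer: 6

Derivation:
Newick: ((R,B,H),(M,T,A));
Scan left-to-right; a leaf is any maximal label run not followed by '(':
  pos 2: leaf 'R' → count = 1
  pos 4: leaf 'B' → count = 2
  pos 6: leaf 'H' → count = 3
  pos 10: leaf 'M' → count = 4
  pos 12: leaf 'T' → count = 5
  pos 14: leaf 'A' → count = 6
Total leaves: 6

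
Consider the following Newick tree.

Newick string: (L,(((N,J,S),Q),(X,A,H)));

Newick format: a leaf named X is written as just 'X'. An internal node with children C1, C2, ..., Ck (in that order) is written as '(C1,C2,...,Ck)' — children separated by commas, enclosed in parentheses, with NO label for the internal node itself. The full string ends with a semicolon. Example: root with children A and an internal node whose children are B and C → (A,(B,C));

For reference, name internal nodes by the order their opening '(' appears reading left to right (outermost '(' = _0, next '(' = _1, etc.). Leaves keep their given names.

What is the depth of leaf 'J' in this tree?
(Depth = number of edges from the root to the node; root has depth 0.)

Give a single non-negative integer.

Newick: (L,(((N,J,S),Q),(X,A,H)));
Naming internals by '(' encounter order: outermost '(' = _0, next = _1, ...
Query node: J
Path from root: _0 -> _1 -> _2 -> _3 -> J
Depth of J: 4 (number of edges from root)

Answer: 4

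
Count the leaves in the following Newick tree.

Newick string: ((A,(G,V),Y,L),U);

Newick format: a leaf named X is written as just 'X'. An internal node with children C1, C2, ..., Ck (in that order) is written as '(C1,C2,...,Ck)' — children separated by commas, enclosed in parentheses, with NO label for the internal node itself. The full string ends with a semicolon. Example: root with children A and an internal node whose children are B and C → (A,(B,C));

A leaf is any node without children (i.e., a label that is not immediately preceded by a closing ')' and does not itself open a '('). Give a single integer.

Newick: ((A,(G,V),Y,L),U);
Scan left-to-right; a leaf is any maximal label run not followed by '(':
  pos 2: leaf 'A' → count = 1
  pos 5: leaf 'G' → count = 2
  pos 7: leaf 'V' → count = 3
  pos 10: leaf 'Y' → count = 4
  pos 12: leaf 'L' → count = 5
  pos 15: leaf 'U' → count = 6
Total leaves: 6

Answer: 6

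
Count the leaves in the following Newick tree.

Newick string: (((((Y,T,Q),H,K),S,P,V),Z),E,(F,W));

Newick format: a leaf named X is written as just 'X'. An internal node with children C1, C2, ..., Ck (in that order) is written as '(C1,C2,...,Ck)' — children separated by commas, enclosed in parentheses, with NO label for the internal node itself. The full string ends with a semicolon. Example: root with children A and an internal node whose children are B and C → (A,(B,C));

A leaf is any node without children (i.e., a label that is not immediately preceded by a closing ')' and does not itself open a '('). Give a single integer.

Newick: (((((Y,T,Q),H,K),S,P,V),Z),E,(F,W));
Scan left-to-right; a leaf is any maximal label run not followed by '(':
  pos 5: leaf 'Y' → count = 1
  pos 7: leaf 'T' → count = 2
  pos 9: leaf 'Q' → count = 3
  pos 12: leaf 'H' → count = 4
  pos 14: leaf 'K' → count = 5
  pos 17: leaf 'S' → count = 6
  pos 19: leaf 'P' → count = 7
  pos 21: leaf 'V' → count = 8
  pos 24: leaf 'Z' → count = 9
  pos 27: leaf 'E' → count = 10
  pos 30: leaf 'F' → count = 11
  pos 32: leaf 'W' → count = 12
Total leaves: 12

Answer: 12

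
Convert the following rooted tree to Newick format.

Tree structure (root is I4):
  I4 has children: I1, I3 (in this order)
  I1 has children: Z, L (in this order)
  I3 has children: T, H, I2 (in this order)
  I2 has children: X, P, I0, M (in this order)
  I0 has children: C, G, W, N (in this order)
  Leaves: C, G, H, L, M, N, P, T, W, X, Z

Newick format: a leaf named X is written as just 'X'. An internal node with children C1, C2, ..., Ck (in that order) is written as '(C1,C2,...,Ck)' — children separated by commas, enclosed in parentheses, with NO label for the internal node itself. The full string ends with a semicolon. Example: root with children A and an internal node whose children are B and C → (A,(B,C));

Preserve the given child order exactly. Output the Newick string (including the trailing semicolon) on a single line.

Answer: ((Z,L),(T,H,(X,P,(C,G,W,N),M)));

Derivation:
internal I4 with children ['I1', 'I3']
  internal I1 with children ['Z', 'L']
    leaf 'Z' → 'Z'
    leaf 'L' → 'L'
  → '(Z,L)'
  internal I3 with children ['T', 'H', 'I2']
    leaf 'T' → 'T'
    leaf 'H' → 'H'
    internal I2 with children ['X', 'P', 'I0', 'M']
      leaf 'X' → 'X'
      leaf 'P' → 'P'
      internal I0 with children ['C', 'G', 'W', 'N']
        leaf 'C' → 'C'
        leaf 'G' → 'G'
        leaf 'W' → 'W'
        leaf 'N' → 'N'
      → '(C,G,W,N)'
      leaf 'M' → 'M'
    → '(X,P,(C,G,W,N),M)'
  → '(T,H,(X,P,(C,G,W,N),M))'
→ '((Z,L),(T,H,(X,P,(C,G,W,N),M)))'
Final: ((Z,L),(T,H,(X,P,(C,G,W,N),M)));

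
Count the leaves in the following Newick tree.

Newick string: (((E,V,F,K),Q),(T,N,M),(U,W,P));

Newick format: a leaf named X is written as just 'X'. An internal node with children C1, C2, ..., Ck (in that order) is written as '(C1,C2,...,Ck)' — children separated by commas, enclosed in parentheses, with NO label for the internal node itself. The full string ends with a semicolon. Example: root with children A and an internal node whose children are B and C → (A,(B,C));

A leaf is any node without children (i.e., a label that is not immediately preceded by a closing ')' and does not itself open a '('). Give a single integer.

Answer: 11

Derivation:
Newick: (((E,V,F,K),Q),(T,N,M),(U,W,P));
Scan left-to-right; a leaf is any maximal label run not followed by '(':
  pos 3: leaf 'E' → count = 1
  pos 5: leaf 'V' → count = 2
  pos 7: leaf 'F' → count = 3
  pos 9: leaf 'K' → count = 4
  pos 12: leaf 'Q' → count = 5
  pos 16: leaf 'T' → count = 6
  pos 18: leaf 'N' → count = 7
  pos 20: leaf 'M' → count = 8
  pos 24: leaf 'U' → count = 9
  pos 26: leaf 'W' → count = 10
  pos 28: leaf 'P' → count = 11
Total leaves: 11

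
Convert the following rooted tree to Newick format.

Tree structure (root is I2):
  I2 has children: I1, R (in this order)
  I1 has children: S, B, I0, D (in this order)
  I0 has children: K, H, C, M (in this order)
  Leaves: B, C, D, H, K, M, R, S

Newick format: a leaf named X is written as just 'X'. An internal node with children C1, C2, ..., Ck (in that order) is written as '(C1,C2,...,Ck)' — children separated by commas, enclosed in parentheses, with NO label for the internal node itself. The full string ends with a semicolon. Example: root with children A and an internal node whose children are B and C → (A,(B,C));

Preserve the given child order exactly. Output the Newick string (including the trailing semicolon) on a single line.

Answer: ((S,B,(K,H,C,M),D),R);

Derivation:
internal I2 with children ['I1', 'R']
  internal I1 with children ['S', 'B', 'I0', 'D']
    leaf 'S' → 'S'
    leaf 'B' → 'B'
    internal I0 with children ['K', 'H', 'C', 'M']
      leaf 'K' → 'K'
      leaf 'H' → 'H'
      leaf 'C' → 'C'
      leaf 'M' → 'M'
    → '(K,H,C,M)'
    leaf 'D' → 'D'
  → '(S,B,(K,H,C,M),D)'
  leaf 'R' → 'R'
→ '((S,B,(K,H,C,M),D),R)'
Final: ((S,B,(K,H,C,M),D),R);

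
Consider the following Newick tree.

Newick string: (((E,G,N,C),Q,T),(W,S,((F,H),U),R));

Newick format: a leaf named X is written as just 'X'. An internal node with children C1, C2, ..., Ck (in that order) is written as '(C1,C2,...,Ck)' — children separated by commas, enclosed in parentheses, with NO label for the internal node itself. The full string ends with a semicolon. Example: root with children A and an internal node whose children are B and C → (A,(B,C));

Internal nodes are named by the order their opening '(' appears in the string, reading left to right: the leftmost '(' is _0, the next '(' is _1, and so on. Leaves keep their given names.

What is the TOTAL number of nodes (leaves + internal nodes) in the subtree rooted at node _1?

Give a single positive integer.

Answer: 8

Derivation:
Newick: (((E,G,N,C),Q,T),(W,S,((F,H),U),R));
Locate _1: it is the '(' at position 1 (the 2nd '(' reading left to right).
Query: subtree rooted at _1
_1: subtree_size = 1 + 7
  _2: subtree_size = 1 + 4
    E: subtree_size = 1 + 0
    G: subtree_size = 1 + 0
    N: subtree_size = 1 + 0
    C: subtree_size = 1 + 0
  Q: subtree_size = 1 + 0
  T: subtree_size = 1 + 0
Total subtree size of _1: 8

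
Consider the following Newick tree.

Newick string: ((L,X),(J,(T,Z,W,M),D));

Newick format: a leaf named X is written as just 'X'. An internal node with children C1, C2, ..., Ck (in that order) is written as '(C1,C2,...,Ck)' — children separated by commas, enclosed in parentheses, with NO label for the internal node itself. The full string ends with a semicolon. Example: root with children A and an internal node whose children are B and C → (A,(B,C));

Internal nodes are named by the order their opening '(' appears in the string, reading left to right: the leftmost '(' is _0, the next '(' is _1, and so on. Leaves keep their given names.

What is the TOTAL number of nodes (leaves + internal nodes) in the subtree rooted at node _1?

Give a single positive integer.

Newick: ((L,X),(J,(T,Z,W,M),D));
Locate _1: it is the '(' at position 1 (the 2nd '(' reading left to right).
Query: subtree rooted at _1
_1: subtree_size = 1 + 2
  L: subtree_size = 1 + 0
  X: subtree_size = 1 + 0
Total subtree size of _1: 3

Answer: 3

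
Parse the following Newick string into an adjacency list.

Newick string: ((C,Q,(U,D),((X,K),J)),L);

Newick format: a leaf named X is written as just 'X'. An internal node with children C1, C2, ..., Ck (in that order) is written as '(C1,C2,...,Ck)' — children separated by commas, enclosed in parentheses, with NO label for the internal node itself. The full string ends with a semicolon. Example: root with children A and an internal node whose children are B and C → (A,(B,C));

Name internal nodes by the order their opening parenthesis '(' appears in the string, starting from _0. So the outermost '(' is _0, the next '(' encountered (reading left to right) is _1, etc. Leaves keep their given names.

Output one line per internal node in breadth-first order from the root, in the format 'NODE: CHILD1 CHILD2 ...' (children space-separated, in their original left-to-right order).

Input: ((C,Q,(U,D),((X,K),J)),L);
Scanning left-to-right, naming '(' by encounter order:
  pos 0: '(' -> open internal node _0 (depth 1)
  pos 1: '(' -> open internal node _1 (depth 2)
  pos 6: '(' -> open internal node _2 (depth 3)
  pos 10: ')' -> close internal node _2 (now at depth 2)
  pos 12: '(' -> open internal node _3 (depth 3)
  pos 13: '(' -> open internal node _4 (depth 4)
  pos 17: ')' -> close internal node _4 (now at depth 3)
  pos 20: ')' -> close internal node _3 (now at depth 2)
  pos 21: ')' -> close internal node _1 (now at depth 1)
  pos 24: ')' -> close internal node _0 (now at depth 0)
Total internal nodes: 5
BFS adjacency from root:
  _0: _1 L
  _1: C Q _2 _3
  _2: U D
  _3: _4 J
  _4: X K

Answer: _0: _1 L
_1: C Q _2 _3
_2: U D
_3: _4 J
_4: X K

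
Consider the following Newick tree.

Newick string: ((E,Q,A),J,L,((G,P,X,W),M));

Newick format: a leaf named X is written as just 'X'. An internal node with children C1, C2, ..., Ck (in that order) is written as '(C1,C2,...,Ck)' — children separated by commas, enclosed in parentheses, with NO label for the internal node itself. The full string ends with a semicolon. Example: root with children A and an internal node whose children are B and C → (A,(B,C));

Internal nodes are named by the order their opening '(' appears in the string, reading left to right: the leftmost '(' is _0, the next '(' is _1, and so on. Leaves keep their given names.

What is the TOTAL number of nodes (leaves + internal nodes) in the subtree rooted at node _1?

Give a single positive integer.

Newick: ((E,Q,A),J,L,((G,P,X,W),M));
Locate _1: it is the '(' at position 1 (the 2nd '(' reading left to right).
Query: subtree rooted at _1
_1: subtree_size = 1 + 3
  E: subtree_size = 1 + 0
  Q: subtree_size = 1 + 0
  A: subtree_size = 1 + 0
Total subtree size of _1: 4

Answer: 4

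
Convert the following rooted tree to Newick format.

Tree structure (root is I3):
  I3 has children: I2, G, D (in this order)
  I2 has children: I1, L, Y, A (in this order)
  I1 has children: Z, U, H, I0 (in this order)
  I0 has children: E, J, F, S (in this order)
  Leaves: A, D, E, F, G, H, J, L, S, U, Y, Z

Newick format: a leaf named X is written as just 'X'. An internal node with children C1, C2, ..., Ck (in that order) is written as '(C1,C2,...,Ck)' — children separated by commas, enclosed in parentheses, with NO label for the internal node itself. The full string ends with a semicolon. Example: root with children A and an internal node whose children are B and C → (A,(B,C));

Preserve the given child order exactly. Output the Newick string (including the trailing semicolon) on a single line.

internal I3 with children ['I2', 'G', 'D']
  internal I2 with children ['I1', 'L', 'Y', 'A']
    internal I1 with children ['Z', 'U', 'H', 'I0']
      leaf 'Z' → 'Z'
      leaf 'U' → 'U'
      leaf 'H' → 'H'
      internal I0 with children ['E', 'J', 'F', 'S']
        leaf 'E' → 'E'
        leaf 'J' → 'J'
        leaf 'F' → 'F'
        leaf 'S' → 'S'
      → '(E,J,F,S)'
    → '(Z,U,H,(E,J,F,S))'
    leaf 'L' → 'L'
    leaf 'Y' → 'Y'
    leaf 'A' → 'A'
  → '((Z,U,H,(E,J,F,S)),L,Y,A)'
  leaf 'G' → 'G'
  leaf 'D' → 'D'
→ '(((Z,U,H,(E,J,F,S)),L,Y,A),G,D)'
Final: (((Z,U,H,(E,J,F,S)),L,Y,A),G,D);

Answer: (((Z,U,H,(E,J,F,S)),L,Y,A),G,D);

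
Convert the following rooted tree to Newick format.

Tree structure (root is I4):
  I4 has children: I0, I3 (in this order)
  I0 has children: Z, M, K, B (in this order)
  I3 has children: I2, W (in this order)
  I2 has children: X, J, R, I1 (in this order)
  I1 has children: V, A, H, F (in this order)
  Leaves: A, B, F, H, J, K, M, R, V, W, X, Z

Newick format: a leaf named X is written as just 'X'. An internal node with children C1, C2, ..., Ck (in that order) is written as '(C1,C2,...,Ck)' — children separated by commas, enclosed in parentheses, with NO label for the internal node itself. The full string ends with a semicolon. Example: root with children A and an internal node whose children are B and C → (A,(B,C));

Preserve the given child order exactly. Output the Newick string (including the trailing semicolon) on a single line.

internal I4 with children ['I0', 'I3']
  internal I0 with children ['Z', 'M', 'K', 'B']
    leaf 'Z' → 'Z'
    leaf 'M' → 'M'
    leaf 'K' → 'K'
    leaf 'B' → 'B'
  → '(Z,M,K,B)'
  internal I3 with children ['I2', 'W']
    internal I2 with children ['X', 'J', 'R', 'I1']
      leaf 'X' → 'X'
      leaf 'J' → 'J'
      leaf 'R' → 'R'
      internal I1 with children ['V', 'A', 'H', 'F']
        leaf 'V' → 'V'
        leaf 'A' → 'A'
        leaf 'H' → 'H'
        leaf 'F' → 'F'
      → '(V,A,H,F)'
    → '(X,J,R,(V,A,H,F))'
    leaf 'W' → 'W'
  → '((X,J,R,(V,A,H,F)),W)'
→ '((Z,M,K,B),((X,J,R,(V,A,H,F)),W))'
Final: ((Z,M,K,B),((X,J,R,(V,A,H,F)),W));

Answer: ((Z,M,K,B),((X,J,R,(V,A,H,F)),W));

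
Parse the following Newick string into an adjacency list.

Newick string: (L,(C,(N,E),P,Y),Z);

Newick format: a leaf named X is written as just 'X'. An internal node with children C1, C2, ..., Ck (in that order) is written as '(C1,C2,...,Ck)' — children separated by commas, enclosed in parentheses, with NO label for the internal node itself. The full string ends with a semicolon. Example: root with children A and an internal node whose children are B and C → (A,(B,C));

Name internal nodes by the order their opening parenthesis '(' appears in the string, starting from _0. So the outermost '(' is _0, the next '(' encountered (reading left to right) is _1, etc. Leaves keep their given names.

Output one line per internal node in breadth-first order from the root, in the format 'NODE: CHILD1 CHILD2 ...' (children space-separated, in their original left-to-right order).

Answer: _0: L _1 Z
_1: C _2 P Y
_2: N E

Derivation:
Input: (L,(C,(N,E),P,Y),Z);
Scanning left-to-right, naming '(' by encounter order:
  pos 0: '(' -> open internal node _0 (depth 1)
  pos 3: '(' -> open internal node _1 (depth 2)
  pos 6: '(' -> open internal node _2 (depth 3)
  pos 10: ')' -> close internal node _2 (now at depth 2)
  pos 15: ')' -> close internal node _1 (now at depth 1)
  pos 18: ')' -> close internal node _0 (now at depth 0)
Total internal nodes: 3
BFS adjacency from root:
  _0: L _1 Z
  _1: C _2 P Y
  _2: N E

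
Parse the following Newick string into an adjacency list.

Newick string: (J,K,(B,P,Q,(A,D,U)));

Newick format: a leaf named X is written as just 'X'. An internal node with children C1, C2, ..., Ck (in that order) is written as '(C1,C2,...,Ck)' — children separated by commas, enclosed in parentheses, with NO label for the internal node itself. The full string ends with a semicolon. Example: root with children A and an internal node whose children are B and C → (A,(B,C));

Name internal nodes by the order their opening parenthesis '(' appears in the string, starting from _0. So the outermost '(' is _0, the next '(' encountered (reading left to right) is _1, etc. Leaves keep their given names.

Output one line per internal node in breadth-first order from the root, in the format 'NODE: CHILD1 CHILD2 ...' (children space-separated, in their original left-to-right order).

Input: (J,K,(B,P,Q,(A,D,U)));
Scanning left-to-right, naming '(' by encounter order:
  pos 0: '(' -> open internal node _0 (depth 1)
  pos 5: '(' -> open internal node _1 (depth 2)
  pos 12: '(' -> open internal node _2 (depth 3)
  pos 18: ')' -> close internal node _2 (now at depth 2)
  pos 19: ')' -> close internal node _1 (now at depth 1)
  pos 20: ')' -> close internal node _0 (now at depth 0)
Total internal nodes: 3
BFS adjacency from root:
  _0: J K _1
  _1: B P Q _2
  _2: A D U

Answer: _0: J K _1
_1: B P Q _2
_2: A D U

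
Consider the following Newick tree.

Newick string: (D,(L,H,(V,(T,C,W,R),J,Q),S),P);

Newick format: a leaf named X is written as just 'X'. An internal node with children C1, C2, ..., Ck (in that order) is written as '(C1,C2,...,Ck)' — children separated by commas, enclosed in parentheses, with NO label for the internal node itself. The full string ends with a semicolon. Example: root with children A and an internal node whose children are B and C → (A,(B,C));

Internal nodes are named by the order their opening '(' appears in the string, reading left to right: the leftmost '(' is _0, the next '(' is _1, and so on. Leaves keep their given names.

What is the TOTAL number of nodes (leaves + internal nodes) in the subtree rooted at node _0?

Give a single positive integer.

Newick: (D,(L,H,(V,(T,C,W,R),J,Q),S),P);
Locate _0: it is the '(' at position 0 (the 1st '(' reading left to right).
Query: subtree rooted at _0
_0: subtree_size = 1 + 15
  D: subtree_size = 1 + 0
  _1: subtree_size = 1 + 12
    L: subtree_size = 1 + 0
    H: subtree_size = 1 + 0
    _2: subtree_size = 1 + 8
      V: subtree_size = 1 + 0
      _3: subtree_size = 1 + 4
        T: subtree_size = 1 + 0
        C: subtree_size = 1 + 0
        W: subtree_size = 1 + 0
        R: subtree_size = 1 + 0
      J: subtree_size = 1 + 0
      Q: subtree_size = 1 + 0
    S: subtree_size = 1 + 0
  P: subtree_size = 1 + 0
Total subtree size of _0: 16

Answer: 16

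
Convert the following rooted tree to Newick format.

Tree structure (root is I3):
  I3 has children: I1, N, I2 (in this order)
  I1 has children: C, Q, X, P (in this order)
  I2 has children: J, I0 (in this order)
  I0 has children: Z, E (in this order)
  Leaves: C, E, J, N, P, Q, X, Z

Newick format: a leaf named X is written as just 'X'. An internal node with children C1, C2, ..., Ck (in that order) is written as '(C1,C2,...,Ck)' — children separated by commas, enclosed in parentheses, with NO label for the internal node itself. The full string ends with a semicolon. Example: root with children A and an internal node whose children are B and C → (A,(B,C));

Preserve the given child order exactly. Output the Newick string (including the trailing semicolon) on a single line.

internal I3 with children ['I1', 'N', 'I2']
  internal I1 with children ['C', 'Q', 'X', 'P']
    leaf 'C' → 'C'
    leaf 'Q' → 'Q'
    leaf 'X' → 'X'
    leaf 'P' → 'P'
  → '(C,Q,X,P)'
  leaf 'N' → 'N'
  internal I2 with children ['J', 'I0']
    leaf 'J' → 'J'
    internal I0 with children ['Z', 'E']
      leaf 'Z' → 'Z'
      leaf 'E' → 'E'
    → '(Z,E)'
  → '(J,(Z,E))'
→ '((C,Q,X,P),N,(J,(Z,E)))'
Final: ((C,Q,X,P),N,(J,(Z,E)));

Answer: ((C,Q,X,P),N,(J,(Z,E)));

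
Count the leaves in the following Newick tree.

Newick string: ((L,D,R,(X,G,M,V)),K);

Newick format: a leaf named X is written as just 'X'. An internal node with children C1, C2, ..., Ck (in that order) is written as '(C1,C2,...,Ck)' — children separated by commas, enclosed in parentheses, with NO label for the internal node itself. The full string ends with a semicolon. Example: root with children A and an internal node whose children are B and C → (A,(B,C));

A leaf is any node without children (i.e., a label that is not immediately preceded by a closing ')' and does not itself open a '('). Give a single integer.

Newick: ((L,D,R,(X,G,M,V)),K);
Scan left-to-right; a leaf is any maximal label run not followed by '(':
  pos 2: leaf 'L' → count = 1
  pos 4: leaf 'D' → count = 2
  pos 6: leaf 'R' → count = 3
  pos 9: leaf 'X' → count = 4
  pos 11: leaf 'G' → count = 5
  pos 13: leaf 'M' → count = 6
  pos 15: leaf 'V' → count = 7
  pos 19: leaf 'K' → count = 8
Total leaves: 8

Answer: 8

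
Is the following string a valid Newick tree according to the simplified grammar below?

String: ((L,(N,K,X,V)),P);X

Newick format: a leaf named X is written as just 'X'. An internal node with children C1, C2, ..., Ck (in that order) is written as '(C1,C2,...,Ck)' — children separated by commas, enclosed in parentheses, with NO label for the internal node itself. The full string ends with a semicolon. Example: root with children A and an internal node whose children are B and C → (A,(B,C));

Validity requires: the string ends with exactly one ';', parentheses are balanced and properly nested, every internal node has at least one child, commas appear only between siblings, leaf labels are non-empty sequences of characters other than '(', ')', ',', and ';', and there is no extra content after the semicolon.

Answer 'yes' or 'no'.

Input: ((L,(N,K,X,V)),P);X
Paren balance: 3 '(' vs 3 ')' OK
Ends with single ';': False
Full parse: FAILS (must end with ;)
Valid: False

Answer: no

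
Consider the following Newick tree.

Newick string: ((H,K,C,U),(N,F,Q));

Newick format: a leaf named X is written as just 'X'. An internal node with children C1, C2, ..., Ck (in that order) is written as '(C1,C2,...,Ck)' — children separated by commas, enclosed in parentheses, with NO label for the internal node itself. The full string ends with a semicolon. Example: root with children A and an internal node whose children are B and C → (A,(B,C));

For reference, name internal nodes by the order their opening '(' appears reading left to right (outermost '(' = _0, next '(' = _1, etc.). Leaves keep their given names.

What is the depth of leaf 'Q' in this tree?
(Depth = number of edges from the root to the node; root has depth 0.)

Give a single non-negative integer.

Newick: ((H,K,C,U),(N,F,Q));
Naming internals by '(' encounter order: outermost '(' = _0, next = _1, ...
Query node: Q
Path from root: _0 -> _2 -> Q
Depth of Q: 2 (number of edges from root)

Answer: 2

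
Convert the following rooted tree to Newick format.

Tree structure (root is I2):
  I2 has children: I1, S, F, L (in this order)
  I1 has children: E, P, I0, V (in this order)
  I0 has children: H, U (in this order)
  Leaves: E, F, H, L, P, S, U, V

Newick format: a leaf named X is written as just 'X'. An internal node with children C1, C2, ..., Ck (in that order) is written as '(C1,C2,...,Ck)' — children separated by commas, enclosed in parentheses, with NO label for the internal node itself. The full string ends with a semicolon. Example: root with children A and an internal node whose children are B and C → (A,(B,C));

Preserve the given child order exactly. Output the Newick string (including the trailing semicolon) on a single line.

internal I2 with children ['I1', 'S', 'F', 'L']
  internal I1 with children ['E', 'P', 'I0', 'V']
    leaf 'E' → 'E'
    leaf 'P' → 'P'
    internal I0 with children ['H', 'U']
      leaf 'H' → 'H'
      leaf 'U' → 'U'
    → '(H,U)'
    leaf 'V' → 'V'
  → '(E,P,(H,U),V)'
  leaf 'S' → 'S'
  leaf 'F' → 'F'
  leaf 'L' → 'L'
→ '((E,P,(H,U),V),S,F,L)'
Final: ((E,P,(H,U),V),S,F,L);

Answer: ((E,P,(H,U),V),S,F,L);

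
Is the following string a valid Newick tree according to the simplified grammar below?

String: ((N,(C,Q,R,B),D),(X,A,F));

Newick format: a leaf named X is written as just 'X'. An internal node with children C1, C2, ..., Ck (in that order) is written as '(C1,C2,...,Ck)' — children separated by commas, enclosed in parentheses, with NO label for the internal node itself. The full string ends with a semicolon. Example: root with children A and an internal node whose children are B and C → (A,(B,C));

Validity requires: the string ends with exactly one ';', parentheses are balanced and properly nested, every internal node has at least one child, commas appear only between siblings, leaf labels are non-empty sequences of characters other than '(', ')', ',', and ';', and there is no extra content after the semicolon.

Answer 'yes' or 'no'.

Input: ((N,(C,Q,R,B),D),(X,A,F));
Paren balance: 4 '(' vs 4 ')' OK
Ends with single ';': True
Full parse: OK
Valid: True

Answer: yes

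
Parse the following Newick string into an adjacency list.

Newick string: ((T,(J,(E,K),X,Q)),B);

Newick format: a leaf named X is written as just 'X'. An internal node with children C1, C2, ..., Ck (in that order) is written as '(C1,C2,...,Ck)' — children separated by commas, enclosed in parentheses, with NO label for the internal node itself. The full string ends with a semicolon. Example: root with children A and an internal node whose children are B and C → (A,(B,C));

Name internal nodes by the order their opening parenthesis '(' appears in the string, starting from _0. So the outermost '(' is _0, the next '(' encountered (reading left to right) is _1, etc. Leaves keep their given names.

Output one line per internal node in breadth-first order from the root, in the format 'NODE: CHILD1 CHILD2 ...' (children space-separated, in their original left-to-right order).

Answer: _0: _1 B
_1: T _2
_2: J _3 X Q
_3: E K

Derivation:
Input: ((T,(J,(E,K),X,Q)),B);
Scanning left-to-right, naming '(' by encounter order:
  pos 0: '(' -> open internal node _0 (depth 1)
  pos 1: '(' -> open internal node _1 (depth 2)
  pos 4: '(' -> open internal node _2 (depth 3)
  pos 7: '(' -> open internal node _3 (depth 4)
  pos 11: ')' -> close internal node _3 (now at depth 3)
  pos 16: ')' -> close internal node _2 (now at depth 2)
  pos 17: ')' -> close internal node _1 (now at depth 1)
  pos 20: ')' -> close internal node _0 (now at depth 0)
Total internal nodes: 4
BFS adjacency from root:
  _0: _1 B
  _1: T _2
  _2: J _3 X Q
  _3: E K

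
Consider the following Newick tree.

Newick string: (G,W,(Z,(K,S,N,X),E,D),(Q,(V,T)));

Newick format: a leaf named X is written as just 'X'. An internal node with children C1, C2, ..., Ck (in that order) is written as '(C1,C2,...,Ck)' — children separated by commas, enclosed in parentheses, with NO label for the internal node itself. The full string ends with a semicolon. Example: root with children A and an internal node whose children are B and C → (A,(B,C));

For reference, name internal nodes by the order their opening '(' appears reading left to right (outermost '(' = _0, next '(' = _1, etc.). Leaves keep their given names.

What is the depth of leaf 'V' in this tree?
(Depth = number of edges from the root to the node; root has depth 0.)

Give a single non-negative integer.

Newick: (G,W,(Z,(K,S,N,X),E,D),(Q,(V,T)));
Naming internals by '(' encounter order: outermost '(' = _0, next = _1, ...
Query node: V
Path from root: _0 -> _3 -> _4 -> V
Depth of V: 3 (number of edges from root)

Answer: 3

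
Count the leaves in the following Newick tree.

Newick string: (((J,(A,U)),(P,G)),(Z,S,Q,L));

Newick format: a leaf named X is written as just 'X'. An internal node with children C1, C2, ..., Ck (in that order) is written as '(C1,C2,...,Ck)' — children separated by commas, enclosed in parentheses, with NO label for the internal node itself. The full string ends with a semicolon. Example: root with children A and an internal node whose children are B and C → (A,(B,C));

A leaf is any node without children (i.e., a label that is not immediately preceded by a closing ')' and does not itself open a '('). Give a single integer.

Answer: 9

Derivation:
Newick: (((J,(A,U)),(P,G)),(Z,S,Q,L));
Scan left-to-right; a leaf is any maximal label run not followed by '(':
  pos 3: leaf 'J' → count = 1
  pos 6: leaf 'A' → count = 2
  pos 8: leaf 'U' → count = 3
  pos 13: leaf 'P' → count = 4
  pos 15: leaf 'G' → count = 5
  pos 20: leaf 'Z' → count = 6
  pos 22: leaf 'S' → count = 7
  pos 24: leaf 'Q' → count = 8
  pos 26: leaf 'L' → count = 9
Total leaves: 9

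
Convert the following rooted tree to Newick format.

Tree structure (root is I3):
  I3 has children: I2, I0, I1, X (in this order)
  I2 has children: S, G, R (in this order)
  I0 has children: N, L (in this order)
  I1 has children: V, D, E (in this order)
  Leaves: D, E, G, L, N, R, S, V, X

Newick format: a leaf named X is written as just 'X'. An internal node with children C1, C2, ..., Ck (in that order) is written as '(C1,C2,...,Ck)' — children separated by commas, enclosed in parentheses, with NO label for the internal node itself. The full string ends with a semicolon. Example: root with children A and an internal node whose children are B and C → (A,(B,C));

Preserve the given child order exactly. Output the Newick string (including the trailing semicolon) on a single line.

Answer: ((S,G,R),(N,L),(V,D,E),X);

Derivation:
internal I3 with children ['I2', 'I0', 'I1', 'X']
  internal I2 with children ['S', 'G', 'R']
    leaf 'S' → 'S'
    leaf 'G' → 'G'
    leaf 'R' → 'R'
  → '(S,G,R)'
  internal I0 with children ['N', 'L']
    leaf 'N' → 'N'
    leaf 'L' → 'L'
  → '(N,L)'
  internal I1 with children ['V', 'D', 'E']
    leaf 'V' → 'V'
    leaf 'D' → 'D'
    leaf 'E' → 'E'
  → '(V,D,E)'
  leaf 'X' → 'X'
→ '((S,G,R),(N,L),(V,D,E),X)'
Final: ((S,G,R),(N,L),(V,D,E),X);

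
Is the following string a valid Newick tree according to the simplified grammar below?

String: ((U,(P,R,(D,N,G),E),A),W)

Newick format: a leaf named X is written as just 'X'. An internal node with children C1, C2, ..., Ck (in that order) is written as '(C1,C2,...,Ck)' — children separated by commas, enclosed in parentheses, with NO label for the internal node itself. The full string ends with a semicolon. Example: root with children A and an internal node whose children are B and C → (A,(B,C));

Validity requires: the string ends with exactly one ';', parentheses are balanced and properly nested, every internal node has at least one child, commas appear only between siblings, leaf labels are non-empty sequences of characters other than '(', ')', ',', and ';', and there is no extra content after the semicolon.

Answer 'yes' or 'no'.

Input: ((U,(P,R,(D,N,G),E),A),W)
Paren balance: 4 '(' vs 4 ')' OK
Ends with single ';': False
Full parse: FAILS (must end with ;)
Valid: False

Answer: no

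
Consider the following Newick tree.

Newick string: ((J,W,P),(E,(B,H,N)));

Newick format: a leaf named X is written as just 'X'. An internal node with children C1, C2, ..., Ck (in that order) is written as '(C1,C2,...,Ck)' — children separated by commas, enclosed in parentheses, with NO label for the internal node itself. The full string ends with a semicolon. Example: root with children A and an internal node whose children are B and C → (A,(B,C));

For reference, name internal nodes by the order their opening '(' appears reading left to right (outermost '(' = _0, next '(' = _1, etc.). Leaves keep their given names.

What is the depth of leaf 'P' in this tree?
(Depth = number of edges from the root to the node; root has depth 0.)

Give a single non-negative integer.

Newick: ((J,W,P),(E,(B,H,N)));
Naming internals by '(' encounter order: outermost '(' = _0, next = _1, ...
Query node: P
Path from root: _0 -> _1 -> P
Depth of P: 2 (number of edges from root)

Answer: 2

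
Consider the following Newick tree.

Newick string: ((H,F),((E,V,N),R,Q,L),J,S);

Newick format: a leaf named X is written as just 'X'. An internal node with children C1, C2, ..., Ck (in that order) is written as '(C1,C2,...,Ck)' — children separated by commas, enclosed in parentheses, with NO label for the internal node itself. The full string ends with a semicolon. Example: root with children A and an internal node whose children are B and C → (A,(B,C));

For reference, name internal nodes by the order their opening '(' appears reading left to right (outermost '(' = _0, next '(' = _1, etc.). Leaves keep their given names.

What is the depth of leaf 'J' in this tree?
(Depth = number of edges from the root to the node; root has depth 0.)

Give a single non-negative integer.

Answer: 1

Derivation:
Newick: ((H,F),((E,V,N),R,Q,L),J,S);
Naming internals by '(' encounter order: outermost '(' = _0, next = _1, ...
Query node: J
Path from root: _0 -> J
Depth of J: 1 (number of edges from root)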